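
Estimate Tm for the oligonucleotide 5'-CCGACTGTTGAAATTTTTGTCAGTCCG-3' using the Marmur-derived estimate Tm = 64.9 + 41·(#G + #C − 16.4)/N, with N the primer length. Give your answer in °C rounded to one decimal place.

58.2°C

Base counts: A=5, T=10, G=6, C=6; G+C = 12, N = 27.
Tm = 64.9 + 41·(12 − 16.4)/27 = 64.9 + -180.40/27 = 58.2°C.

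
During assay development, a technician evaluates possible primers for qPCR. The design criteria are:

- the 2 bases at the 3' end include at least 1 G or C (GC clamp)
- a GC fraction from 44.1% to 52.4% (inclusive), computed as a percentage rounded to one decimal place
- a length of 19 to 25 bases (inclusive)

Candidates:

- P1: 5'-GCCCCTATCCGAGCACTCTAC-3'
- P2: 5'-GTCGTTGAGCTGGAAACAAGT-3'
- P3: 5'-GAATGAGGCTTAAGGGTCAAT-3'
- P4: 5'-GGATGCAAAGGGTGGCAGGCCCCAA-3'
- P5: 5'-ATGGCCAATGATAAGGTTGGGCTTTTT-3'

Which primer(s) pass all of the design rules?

P1 (21 nt, A=4 T=4 G=3 C=10): 3' end AC has 1 G/C ✓; GC 13/21 = 61.9%, outside 44.1–52.4% ✗; length 21 ✓ — fails.
P2 (21 nt, A=6 T=5 G=7 C=3): 3' end GT has 1 G/C ✓; GC 10/21 = 47.6% ✓; length 21 ✓ — passes.
P3 (21 nt, A=7 T=5 G=7 C=2): 3' end AT has 0 G/C, need ≥1 ✗; GC 9/21 = 42.9%, outside 44.1–52.4% ✗; length 21 ✓ — fails.
P4 (25 nt, A=7 T=2 G=10 C=6): 3' end AA has 0 G/C, need ≥1 ✗; GC 16/25 = 64.0%, outside 44.1–52.4% ✗; length 25 ✓ — fails.
P5 (27 nt, A=6 T=10 G=8 C=3): 3' end TT has 0 G/C, need ≥1 ✗; GC 11/27 = 40.7%, outside 44.1–52.4% ✗; length 27, outside 19–25 ✗ — fails.

P2 only.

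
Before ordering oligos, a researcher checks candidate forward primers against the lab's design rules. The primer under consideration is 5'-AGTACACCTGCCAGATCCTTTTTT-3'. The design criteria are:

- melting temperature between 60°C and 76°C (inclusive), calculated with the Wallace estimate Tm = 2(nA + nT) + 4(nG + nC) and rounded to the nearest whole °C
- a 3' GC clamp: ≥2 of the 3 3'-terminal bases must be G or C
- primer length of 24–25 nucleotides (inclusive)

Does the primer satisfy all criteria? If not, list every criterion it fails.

Fails: GC clamp.

Base counts: A=5, T=9, G=3, C=7 (length 24).
Tm: Tm = 2·14 + 4·10 = 68°C ✓
GC clamp: 3' end TTT has 0 G/C, need ≥2 ✗
length: length 24 ✓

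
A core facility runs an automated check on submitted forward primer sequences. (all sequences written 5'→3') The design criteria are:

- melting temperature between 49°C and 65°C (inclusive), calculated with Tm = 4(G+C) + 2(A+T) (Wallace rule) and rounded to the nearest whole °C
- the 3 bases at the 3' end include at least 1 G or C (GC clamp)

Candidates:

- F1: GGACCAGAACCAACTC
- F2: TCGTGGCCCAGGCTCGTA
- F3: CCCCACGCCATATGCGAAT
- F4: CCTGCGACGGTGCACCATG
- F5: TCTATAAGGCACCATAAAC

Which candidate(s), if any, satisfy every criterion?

F1, F2, F4 and F5.

F1 (16 nt, A=6 T=1 G=3 C=6): Tm = 2·7 + 4·9 = 50°C ✓; 3' end CTC has 2 G/C ✓ — passes.
F2 (18 nt, A=2 T=4 G=6 C=6): Tm = 2·6 + 4·12 = 60°C ✓; 3' end GTA has 1 G/C ✓ — passes.
F3 (19 nt, A=5 T=3 G=3 C=8): Tm = 2·8 + 4·11 = 60°C ✓; 3' end AAT has 0 G/C, need ≥1 ✗ — fails.
F4 (19 nt, A=3 T=3 G=6 C=7): Tm = 2·6 + 4·13 = 64°C ✓; 3' end ATG has 1 G/C ✓ — passes.
F5 (19 nt, A=8 T=4 G=2 C=5): Tm = 2·12 + 4·7 = 52°C ✓; 3' end AAC has 1 G/C ✓ — passes.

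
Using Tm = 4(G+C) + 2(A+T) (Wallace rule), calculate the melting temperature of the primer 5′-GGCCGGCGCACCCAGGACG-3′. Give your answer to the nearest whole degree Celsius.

70°C

Base counts: A=3, T=0, G=8, C=8 (length 19).
Tm = 2·(3+0) + 4·(8+8) = 2·3 + 4·16 = 6 + 64 = 70°C.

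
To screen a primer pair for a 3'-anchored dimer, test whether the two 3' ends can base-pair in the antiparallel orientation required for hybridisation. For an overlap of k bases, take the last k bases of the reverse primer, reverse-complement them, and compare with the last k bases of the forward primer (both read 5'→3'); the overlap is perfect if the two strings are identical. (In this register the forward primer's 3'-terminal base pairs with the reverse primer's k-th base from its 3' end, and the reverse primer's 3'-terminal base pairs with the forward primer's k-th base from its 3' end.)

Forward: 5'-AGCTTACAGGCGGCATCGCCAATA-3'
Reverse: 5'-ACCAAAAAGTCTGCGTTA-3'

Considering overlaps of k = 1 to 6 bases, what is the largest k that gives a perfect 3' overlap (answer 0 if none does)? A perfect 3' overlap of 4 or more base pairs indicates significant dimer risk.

Longest perfect overlap: 2 complementary base pairs; below the dimer-risk threshold (threshold 4).

Last 6 bases (5'→3') — forward …CCAATA, reverse …GCGTTA.
Reverse complement of the reverse primer's last 6 bases: TAACGC; its first k bases are the reverse complement of the reverse primer's last k bases, so a perfect k-base overlap needs the forward primer's last k bases to equal them.
Comparing (forward last k vs required): k=1: A vs T ✗; k=2: TA vs TA ✓; k=3: ATA vs TAA ✗; k=4: AATA vs TAAC ✗; k=5: CAATA vs TAACG ✗; k=6: CCAATA vs TAACGC ✗.
Only k = 2 is perfect, so the longest perfect 3' overlap is 2.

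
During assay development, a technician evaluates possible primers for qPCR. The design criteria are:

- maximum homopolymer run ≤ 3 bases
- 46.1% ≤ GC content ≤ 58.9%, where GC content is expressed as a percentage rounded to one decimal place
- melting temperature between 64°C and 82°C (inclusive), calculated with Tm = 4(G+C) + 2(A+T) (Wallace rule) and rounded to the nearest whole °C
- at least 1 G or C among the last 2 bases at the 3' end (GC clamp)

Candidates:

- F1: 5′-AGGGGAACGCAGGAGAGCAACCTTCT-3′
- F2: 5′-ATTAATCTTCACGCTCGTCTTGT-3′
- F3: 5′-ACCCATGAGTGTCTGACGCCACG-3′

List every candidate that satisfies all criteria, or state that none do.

None of the candidates satisfy all criteria.

F1 (26 nt, A=8 T=3 G=9 C=6): longest run = 4, exceeds 3 ✗; GC 15/26 = 57.7% ✓; Tm = 2·11 + 4·15 = 82°C ✓; 3' end CT has 1 G/C ✓ — fails.
F2 (23 nt, A=4 T=10 G=3 C=6): longest run = 2 ✓; GC 9/23 = 39.1%, outside 46.1–58.9% ✗; Tm = 2·14 + 4·9 = 64°C ✓; 3' end GT has 1 G/C ✓ — fails.
F3 (23 nt, A=5 T=4 G=6 C=8): longest run = 3 ✓; GC 14/23 = 60.9%, outside 46.1–58.9% ✗; Tm = 2·9 + 4·14 = 74°C ✓; 3' end CG has 2 G/C ✓ — fails.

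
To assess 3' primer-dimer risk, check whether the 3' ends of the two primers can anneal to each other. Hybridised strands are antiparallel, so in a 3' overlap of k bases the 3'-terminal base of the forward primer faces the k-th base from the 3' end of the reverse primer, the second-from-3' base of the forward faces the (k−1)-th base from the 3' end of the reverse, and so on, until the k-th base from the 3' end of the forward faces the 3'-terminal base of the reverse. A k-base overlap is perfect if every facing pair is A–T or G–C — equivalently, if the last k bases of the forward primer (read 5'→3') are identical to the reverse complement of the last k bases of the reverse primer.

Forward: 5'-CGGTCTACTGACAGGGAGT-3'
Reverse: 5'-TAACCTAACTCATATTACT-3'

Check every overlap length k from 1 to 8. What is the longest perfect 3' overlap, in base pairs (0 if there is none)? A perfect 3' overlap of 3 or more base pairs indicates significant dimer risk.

Longest perfect overlap: 3 complementary base pairs; significant dimer risk (threshold 3).

Last 8 bases (5'→3') — forward …CAGGGAGT, reverse …ATATTACT.
Reverse complement of the reverse primer's last 8 bases: AGTAATAT; its first k bases are the reverse complement of the reverse primer's last k bases, so a perfect k-base overlap needs the forward primer's last k bases to equal them.
Comparing (forward last k vs required): k=1: T vs A ✗; k=2: GT vs AG ✗; k=3: AGT vs AGT ✓; k=4: GAGT vs AGTA ✗; k=5: GGAGT vs AGTAA ✗; k=6: GGGAGT vs AGTAAT ✗; k=7: AGGGAGT vs AGTAATA ✗; k=8: CAGGGAGT vs AGTAATAT ✗.
Only k = 3 is perfect, so the longest perfect 3' overlap is 3.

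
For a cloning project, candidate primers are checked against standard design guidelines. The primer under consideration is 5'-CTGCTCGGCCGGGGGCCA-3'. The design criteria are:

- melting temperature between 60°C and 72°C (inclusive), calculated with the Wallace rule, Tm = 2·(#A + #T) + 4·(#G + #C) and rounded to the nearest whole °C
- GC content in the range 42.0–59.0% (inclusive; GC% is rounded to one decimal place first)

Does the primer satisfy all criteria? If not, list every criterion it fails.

Base counts: A=1, T=2, G=8, C=7 (length 18).
Tm: Tm = 2·3 + 4·15 = 66°C ✓
GC content: GC 15/18 = 83.3%, outside 42.0–59.0% ✗

Fails: GC content.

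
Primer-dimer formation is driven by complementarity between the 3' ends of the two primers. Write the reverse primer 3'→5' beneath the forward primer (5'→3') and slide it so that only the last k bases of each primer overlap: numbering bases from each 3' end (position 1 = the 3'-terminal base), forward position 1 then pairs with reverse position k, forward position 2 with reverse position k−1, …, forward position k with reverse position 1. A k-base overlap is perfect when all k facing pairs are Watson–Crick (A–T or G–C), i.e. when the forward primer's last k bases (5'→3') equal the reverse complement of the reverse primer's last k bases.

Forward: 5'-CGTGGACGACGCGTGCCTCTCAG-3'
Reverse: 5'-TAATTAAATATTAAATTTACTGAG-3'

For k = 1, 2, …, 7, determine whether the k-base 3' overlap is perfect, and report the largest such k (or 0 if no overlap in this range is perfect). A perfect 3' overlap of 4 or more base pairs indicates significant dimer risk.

Longest perfect overlap: 5 complementary base pairs; significant dimer risk (threshold 4).

Last 7 bases (5'→3') — forward …CTCTCAG, reverse …TACTGAG.
Reverse complement of the reverse primer's last 7 bases: CTCAGTA; its first k bases are the reverse complement of the reverse primer's last k bases, so a perfect k-base overlap needs the forward primer's last k bases to equal them.
Comparing (forward last k vs required): k=1: G vs C ✗; k=2: AG vs CT ✗; k=3: CAG vs CTC ✗; k=4: TCAG vs CTCA ✗; k=5: CTCAG vs CTCAG ✓; k=6: TCTCAG vs CTCAGT ✗; k=7: CTCTCAG vs CTCAGTA ✗.
Only k = 5 is perfect, so the longest perfect 3' overlap is 5.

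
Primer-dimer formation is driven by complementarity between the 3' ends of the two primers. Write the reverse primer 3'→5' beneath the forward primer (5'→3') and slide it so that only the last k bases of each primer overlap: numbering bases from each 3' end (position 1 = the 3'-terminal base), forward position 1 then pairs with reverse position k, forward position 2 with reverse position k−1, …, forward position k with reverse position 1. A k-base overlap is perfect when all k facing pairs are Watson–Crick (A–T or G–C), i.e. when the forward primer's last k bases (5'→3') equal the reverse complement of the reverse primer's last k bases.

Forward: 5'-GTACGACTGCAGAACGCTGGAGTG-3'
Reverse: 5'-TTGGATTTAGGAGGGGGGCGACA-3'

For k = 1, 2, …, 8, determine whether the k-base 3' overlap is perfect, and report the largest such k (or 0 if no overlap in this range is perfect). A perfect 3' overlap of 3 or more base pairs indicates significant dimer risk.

Last 8 bases (5'→3') — forward …CTGGAGTG, reverse …GGGCGACA.
Reverse complement of the reverse primer's last 8 bases: TGTCGCCC; its first k bases are the reverse complement of the reverse primer's last k bases, so a perfect k-base overlap needs the forward primer's last k bases to equal them.
Comparing (forward last k vs required): k=1: G vs T ✗; k=2: TG vs TG ✓; k=3: GTG vs TGT ✗; k=4: AGTG vs TGTC ✗; k=5: GAGTG vs TGTCG ✗; k=6: GGAGTG vs TGTCGC ✗; k=7: TGGAGTG vs TGTCGCC ✗; k=8: CTGGAGTG vs TGTCGCCC ✗.
Only k = 2 is perfect, so the longest perfect 3' overlap is 2.

Longest perfect overlap: 2 complementary base pairs; below the dimer-risk threshold (threshold 3).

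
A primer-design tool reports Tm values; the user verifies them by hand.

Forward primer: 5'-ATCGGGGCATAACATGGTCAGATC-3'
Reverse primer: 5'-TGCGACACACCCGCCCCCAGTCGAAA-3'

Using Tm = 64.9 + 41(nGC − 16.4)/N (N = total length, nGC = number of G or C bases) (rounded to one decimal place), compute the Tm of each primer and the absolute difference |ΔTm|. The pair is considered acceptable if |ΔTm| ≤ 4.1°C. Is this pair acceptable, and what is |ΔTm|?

|ΔTm| = 8.4°C; the pair is not acceptable.

Forward: G+C = 12, N = 24 → Tm = 64.9 + 41·(12 − 16.4)/24 = 57.4°C.
Reverse: G+C = 17, N = 26 → Tm = 64.9 + 41·(17 − 16.4)/26 = 65.8°C.
|ΔTm| = |57.4 − 65.8| = 8.4°C, > 4.1°C.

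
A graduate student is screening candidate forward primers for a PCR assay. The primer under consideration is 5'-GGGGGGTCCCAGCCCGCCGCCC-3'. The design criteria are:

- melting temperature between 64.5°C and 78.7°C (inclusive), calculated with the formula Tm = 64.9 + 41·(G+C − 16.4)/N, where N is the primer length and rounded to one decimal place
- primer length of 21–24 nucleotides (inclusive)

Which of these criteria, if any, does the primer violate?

Meets all criteria.

Base counts: A=1, T=1, G=9, C=11 (length 22).
Tm: Tm = 64.9 + 41·(20 − 16.4)/22 = 71.6°C ✓
length: length 22 ✓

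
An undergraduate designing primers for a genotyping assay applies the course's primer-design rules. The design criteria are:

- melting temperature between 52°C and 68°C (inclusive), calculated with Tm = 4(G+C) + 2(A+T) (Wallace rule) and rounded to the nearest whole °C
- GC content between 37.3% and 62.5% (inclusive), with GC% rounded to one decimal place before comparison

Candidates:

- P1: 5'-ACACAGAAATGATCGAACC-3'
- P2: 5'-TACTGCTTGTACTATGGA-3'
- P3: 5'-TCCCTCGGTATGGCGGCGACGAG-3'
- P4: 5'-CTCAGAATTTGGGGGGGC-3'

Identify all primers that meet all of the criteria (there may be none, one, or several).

P1 (19 nt, A=9 T=2 G=3 C=5): Tm = 2·11 + 4·8 = 54°C ✓; GC 8/19 = 42.1% ✓ — passes.
P2 (18 nt, A=4 T=7 G=4 C=3): Tm = 2·11 + 4·7 = 50°C, outside 52–68°C ✗; GC 7/18 = 38.9% ✓ — fails.
P3 (23 nt, A=3 T=4 G=9 C=7): Tm = 2·7 + 4·16 = 78°C, outside 52–68°C ✗; GC 16/23 = 69.6%, outside 37.3–62.5% ✗ — fails.
P4 (18 nt, A=3 T=4 G=8 C=3): Tm = 2·7 + 4·11 = 58°C ✓; GC 11/18 = 61.1% ✓ — passes.

P1 and P4.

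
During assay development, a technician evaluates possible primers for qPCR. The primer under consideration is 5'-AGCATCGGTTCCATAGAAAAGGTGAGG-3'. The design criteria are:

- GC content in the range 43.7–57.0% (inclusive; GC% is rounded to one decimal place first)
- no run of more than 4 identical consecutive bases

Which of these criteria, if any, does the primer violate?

Meets all criteria.

Base counts: A=9, T=5, G=9, C=4 (length 27).
GC content: GC 13/27 = 48.1% ✓
homopolymer run: longest run = 4 ✓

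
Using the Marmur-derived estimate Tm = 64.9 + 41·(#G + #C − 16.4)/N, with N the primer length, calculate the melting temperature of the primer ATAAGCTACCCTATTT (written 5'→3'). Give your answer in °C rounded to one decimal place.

35.7°C

Base counts: A=5, T=6, G=1, C=4; G+C = 5, N = 16.
Tm = 64.9 + 41·(5 − 16.4)/16 = 64.9 + -467.40/16 = 35.7°C.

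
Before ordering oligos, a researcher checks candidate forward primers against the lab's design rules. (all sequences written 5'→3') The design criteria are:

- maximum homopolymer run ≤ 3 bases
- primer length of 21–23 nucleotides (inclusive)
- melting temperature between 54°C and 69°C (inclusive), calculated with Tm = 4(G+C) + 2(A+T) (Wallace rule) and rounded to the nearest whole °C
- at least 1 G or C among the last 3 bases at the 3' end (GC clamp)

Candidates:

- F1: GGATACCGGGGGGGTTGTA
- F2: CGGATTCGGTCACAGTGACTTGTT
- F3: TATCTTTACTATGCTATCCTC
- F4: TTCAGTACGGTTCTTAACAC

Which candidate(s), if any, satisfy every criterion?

F1 (19 nt, A=3 T=4 G=10 C=2): longest run = 7, exceeds 3 ✗; length 19, outside 21–23 ✗; Tm = 2·7 + 4·12 = 62°C ✓; 3' end GTA has 1 G/C ✓ — fails.
F2 (24 nt, A=4 T=8 G=7 C=5): longest run = 2 ✓; length 24, outside 21–23 ✗; Tm = 2·12 + 4·12 = 72°C, outside 54–69°C ✗; 3' end GTT has 1 G/C ✓ — fails.
F3 (21 nt, A=4 T=10 G=1 C=6): longest run = 3 ✓; length 21 ✓; Tm = 2·14 + 4·7 = 56°C ✓; 3' end CTC has 2 G/C ✓ — passes.
F4 (20 nt, A=5 T=7 G=3 C=5): longest run = 2 ✓; length 20, outside 21–23 ✗; Tm = 2·12 + 4·8 = 56°C ✓; 3' end CAC has 2 G/C ✓ — fails.

F3 only.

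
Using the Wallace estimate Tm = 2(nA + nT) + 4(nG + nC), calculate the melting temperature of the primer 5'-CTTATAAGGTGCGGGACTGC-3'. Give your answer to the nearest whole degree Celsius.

62°C

Base counts: A=4, T=5, G=7, C=4 (length 20).
Tm = 2·(4+5) + 4·(7+4) = 2·9 + 4·11 = 18 + 44 = 62°C.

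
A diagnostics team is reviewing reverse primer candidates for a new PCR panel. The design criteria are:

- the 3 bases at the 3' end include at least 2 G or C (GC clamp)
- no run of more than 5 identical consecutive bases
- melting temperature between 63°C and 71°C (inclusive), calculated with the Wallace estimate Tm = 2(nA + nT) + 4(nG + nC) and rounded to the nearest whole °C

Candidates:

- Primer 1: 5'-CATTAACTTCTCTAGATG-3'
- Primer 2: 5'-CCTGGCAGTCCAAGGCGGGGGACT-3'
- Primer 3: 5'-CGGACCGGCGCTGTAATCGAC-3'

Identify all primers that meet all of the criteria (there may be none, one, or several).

Primer 3 only.

Primer 1 (18 nt, A=5 T=7 G=2 C=4): 3' end ATG has 1 G/C, need ≥2 ✗; longest run = 2 ✓; Tm = 2·12 + 4·6 = 48°C, outside 63–71°C ✗ — fails.
Primer 2 (24 nt, A=4 T=3 G=10 C=7): 3' end ACT has 1 G/C, need ≥2 ✗; longest run = 5 ✓; Tm = 2·7 + 4·17 = 82°C, outside 63–71°C ✗ — fails.
Primer 3 (21 nt, A=4 T=3 G=7 C=7): 3' end GAC has 2 G/C ✓; longest run = 2 ✓; Tm = 2·7 + 4·14 = 70°C ✓ — passes.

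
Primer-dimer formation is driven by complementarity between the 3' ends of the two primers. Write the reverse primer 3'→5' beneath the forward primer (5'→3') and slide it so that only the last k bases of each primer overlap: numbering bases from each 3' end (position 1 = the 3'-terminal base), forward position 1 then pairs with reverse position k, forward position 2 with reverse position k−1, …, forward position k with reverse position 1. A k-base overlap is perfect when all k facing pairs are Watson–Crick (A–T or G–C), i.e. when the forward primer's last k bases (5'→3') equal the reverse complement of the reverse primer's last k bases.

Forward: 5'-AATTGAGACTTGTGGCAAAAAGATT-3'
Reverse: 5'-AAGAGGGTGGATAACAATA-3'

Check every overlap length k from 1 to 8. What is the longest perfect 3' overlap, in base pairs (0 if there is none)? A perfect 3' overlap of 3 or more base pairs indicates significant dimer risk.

Last 8 bases (5'→3') — forward …AAAAGATT, reverse …TAACAATA.
Reverse complement of the reverse primer's last 8 bases: TATTGTTA; its first k bases are the reverse complement of the reverse primer's last k bases, so a perfect k-base overlap needs the forward primer's last k bases to equal them.
Comparing (forward last k vs required): k=1: T vs T ✓; k=2: TT vs TA ✗; k=3: ATT vs TAT ✗; k=4: GATT vs TATT ✗; k=5: AGATT vs TATTG ✗; k=6: AAGATT vs TATTGT ✗; k=7: AAAGATT vs TATTGTT ✗; k=8: AAAAGATT vs TATTGTTA ✗.
Only k = 1 is perfect, so the longest perfect 3' overlap is 1.

Longest perfect overlap: 1 complementary base pair; below the dimer-risk threshold (threshold 3).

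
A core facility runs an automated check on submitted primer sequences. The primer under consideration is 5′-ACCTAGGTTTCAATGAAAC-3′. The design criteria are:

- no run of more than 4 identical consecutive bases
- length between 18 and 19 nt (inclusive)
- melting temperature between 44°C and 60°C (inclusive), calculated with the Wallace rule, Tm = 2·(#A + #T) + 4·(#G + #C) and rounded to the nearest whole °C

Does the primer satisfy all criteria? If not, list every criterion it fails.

Base counts: A=7, T=5, G=3, C=4 (length 19).
homopolymer run: longest run = 3 ✓
length: length 19 ✓
Tm: Tm = 2·12 + 4·7 = 52°C ✓

Meets all criteria.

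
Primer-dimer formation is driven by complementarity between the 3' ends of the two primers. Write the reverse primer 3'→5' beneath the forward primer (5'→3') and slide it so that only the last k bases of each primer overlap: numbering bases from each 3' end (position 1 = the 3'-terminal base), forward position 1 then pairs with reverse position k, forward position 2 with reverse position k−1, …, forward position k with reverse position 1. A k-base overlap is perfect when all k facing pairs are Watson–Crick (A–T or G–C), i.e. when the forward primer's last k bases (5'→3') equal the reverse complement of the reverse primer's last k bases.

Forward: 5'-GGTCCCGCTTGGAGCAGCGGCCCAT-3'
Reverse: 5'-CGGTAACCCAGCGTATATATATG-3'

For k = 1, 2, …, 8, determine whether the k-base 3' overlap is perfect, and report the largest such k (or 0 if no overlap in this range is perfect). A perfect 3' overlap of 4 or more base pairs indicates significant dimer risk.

Longest perfect overlap: 3 complementary base pairs; below the dimer-risk threshold (threshold 4).

Last 8 bases (5'→3') — forward …CGGCCCAT, reverse …TATATATG.
Reverse complement of the reverse primer's last 8 bases: CATATATA; its first k bases are the reverse complement of the reverse primer's last k bases, so a perfect k-base overlap needs the forward primer's last k bases to equal them.
Comparing (forward last k vs required): k=1: T vs C ✗; k=2: AT vs CA ✗; k=3: CAT vs CAT ✓; k=4: CCAT vs CATA ✗; k=5: CCCAT vs CATAT ✗; k=6: GCCCAT vs CATATA ✗; k=7: GGCCCAT vs CATATAT ✗; k=8: CGGCCCAT vs CATATATA ✗.
Only k = 3 is perfect, so the longest perfect 3' overlap is 3.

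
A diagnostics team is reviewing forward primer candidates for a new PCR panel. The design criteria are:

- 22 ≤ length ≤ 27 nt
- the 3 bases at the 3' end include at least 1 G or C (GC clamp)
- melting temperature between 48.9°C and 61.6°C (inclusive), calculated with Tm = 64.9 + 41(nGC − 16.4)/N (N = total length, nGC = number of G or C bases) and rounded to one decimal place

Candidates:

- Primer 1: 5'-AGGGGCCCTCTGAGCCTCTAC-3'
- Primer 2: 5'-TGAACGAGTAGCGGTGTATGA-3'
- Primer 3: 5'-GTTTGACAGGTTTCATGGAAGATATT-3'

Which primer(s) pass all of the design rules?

Primer 1 (21 nt, A=3 T=4 G=6 C=8): length 21, outside 22–27 ✗; 3' end TAC has 1 G/C ✓; Tm = 64.9 + 41·(14 − 16.4)/21 = 60.2°C ✓ — fails.
Primer 2 (21 nt, A=6 T=5 G=8 C=2): length 21, outside 22–27 ✗; 3' end TGA has 1 G/C ✓; Tm = 64.9 + 41·(10 − 16.4)/21 = 52.4°C ✓ — fails.
Primer 3 (26 nt, A=7 T=10 G=7 C=2): length 26 ✓; 3' end ATT has 0 G/C, need ≥1 ✗; Tm = 64.9 + 41·(9 − 16.4)/26 = 53.2°C ✓ — fails.

None of the candidates satisfy all criteria.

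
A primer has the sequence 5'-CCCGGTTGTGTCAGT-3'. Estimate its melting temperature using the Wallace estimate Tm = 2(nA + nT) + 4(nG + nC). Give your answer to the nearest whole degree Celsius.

Base counts: A=1, T=5, G=5, C=4 (length 15).
Tm = 2·(1+5) + 4·(5+4) = 2·6 + 4·9 = 12 + 36 = 48°C.

48°C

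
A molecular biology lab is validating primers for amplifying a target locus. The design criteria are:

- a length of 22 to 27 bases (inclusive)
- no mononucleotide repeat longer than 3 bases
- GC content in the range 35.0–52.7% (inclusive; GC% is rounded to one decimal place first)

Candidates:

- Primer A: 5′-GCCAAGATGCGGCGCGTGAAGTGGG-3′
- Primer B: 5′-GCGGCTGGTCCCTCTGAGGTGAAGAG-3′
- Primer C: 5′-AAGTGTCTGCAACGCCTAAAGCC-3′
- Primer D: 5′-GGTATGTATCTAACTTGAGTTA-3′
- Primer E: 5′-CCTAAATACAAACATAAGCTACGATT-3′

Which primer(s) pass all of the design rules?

Primer C only.

Primer A (25 nt, A=5 T=3 G=12 C=5): length 25 ✓; longest run = 3 ✓; GC 17/25 = 68.0%, outside 35.0–52.7% ✗ — fails.
Primer B (26 nt, A=4 T=5 G=11 C=6): length 26 ✓; longest run = 3 ✓; GC 17/26 = 65.4%, outside 35.0–52.7% ✗ — fails.
Primer C (23 nt, A=7 T=4 G=5 C=7): length 23 ✓; longest run = 3 ✓; GC 12/23 = 52.2% ✓ — passes.
Primer D (22 nt, A=6 T=9 G=5 C=2): length 22 ✓; longest run = 2 ✓; GC 7/22 = 31.8%, outside 35.0–52.7% ✗ — fails.
Primer E (26 nt, A=12 T=6 G=2 C=6): length 26 ✓; longest run = 3 ✓; GC 8/26 = 30.8%, outside 35.0–52.7% ✗ — fails.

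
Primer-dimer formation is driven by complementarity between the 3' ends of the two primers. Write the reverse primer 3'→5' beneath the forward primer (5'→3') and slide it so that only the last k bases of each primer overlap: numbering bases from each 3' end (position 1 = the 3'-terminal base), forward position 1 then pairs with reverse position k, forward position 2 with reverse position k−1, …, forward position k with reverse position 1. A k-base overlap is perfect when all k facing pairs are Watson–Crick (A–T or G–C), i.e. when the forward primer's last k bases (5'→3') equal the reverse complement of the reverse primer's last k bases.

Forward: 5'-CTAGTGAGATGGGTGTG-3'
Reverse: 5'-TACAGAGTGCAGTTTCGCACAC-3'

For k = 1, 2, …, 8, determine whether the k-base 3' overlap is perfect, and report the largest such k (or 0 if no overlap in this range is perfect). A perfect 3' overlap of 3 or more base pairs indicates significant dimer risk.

Longest perfect overlap: 5 complementary base pairs; significant dimer risk (threshold 3).

Last 8 bases (5'→3') — forward …TGGGTGTG, reverse …TCGCACAC.
Reverse complement of the reverse primer's last 8 bases: GTGTGCGA; its first k bases are the reverse complement of the reverse primer's last k bases, so a perfect k-base overlap needs the forward primer's last k bases to equal them.
Comparing (forward last k vs required): k=1: G vs G ✓; k=2: TG vs GT ✗; k=3: GTG vs GTG ✓; k=4: TGTG vs GTGT ✗; k=5: GTGTG vs GTGTG ✓; k=6: GGTGTG vs GTGTGC ✗; k=7: GGGTGTG vs GTGTGCG ✗; k=8: TGGGTGTG vs GTGTGCGA ✗.
Perfect overlaps at k = 1, 3, 5; the largest is 5.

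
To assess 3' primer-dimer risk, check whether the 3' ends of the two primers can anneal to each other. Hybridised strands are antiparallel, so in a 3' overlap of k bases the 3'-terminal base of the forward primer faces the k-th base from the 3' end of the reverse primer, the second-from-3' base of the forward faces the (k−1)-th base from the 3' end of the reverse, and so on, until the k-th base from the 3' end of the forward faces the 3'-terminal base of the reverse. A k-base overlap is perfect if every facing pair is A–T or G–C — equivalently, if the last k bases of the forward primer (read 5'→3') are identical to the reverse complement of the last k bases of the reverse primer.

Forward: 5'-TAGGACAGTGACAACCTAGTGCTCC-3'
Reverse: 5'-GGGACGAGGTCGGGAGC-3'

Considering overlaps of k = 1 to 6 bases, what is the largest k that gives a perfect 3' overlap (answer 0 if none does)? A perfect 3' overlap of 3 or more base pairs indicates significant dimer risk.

Last 6 bases (5'→3') — forward …TGCTCC, reverse …GGGAGC.
Reverse complement of the reverse primer's last 6 bases: GCTCCC; its first k bases are the reverse complement of the reverse primer's last k bases, so a perfect k-base overlap needs the forward primer's last k bases to equal them.
Comparing (forward last k vs required): k=1: C vs G ✗; k=2: CC vs GC ✗; k=3: TCC vs GCT ✗; k=4: CTCC vs GCTC ✗; k=5: GCTCC vs GCTCC ✓; k=6: TGCTCC vs GCTCCC ✗.
Only k = 5 is perfect, so the longest perfect 3' overlap is 5.

Longest perfect overlap: 5 complementary base pairs; significant dimer risk (threshold 3).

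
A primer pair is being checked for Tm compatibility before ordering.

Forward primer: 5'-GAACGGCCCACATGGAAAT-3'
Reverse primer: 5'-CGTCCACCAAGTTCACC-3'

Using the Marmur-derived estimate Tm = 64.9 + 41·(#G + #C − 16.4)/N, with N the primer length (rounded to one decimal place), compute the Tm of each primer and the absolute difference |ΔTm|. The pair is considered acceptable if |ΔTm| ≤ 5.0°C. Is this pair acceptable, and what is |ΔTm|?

Forward: G+C = 10, N = 19 → Tm = 64.9 + 41·(10 − 16.4)/19 = 51.1°C.
Reverse: G+C = 10, N = 17 → Tm = 64.9 + 41·(10 − 16.4)/17 = 49.5°C.
|ΔTm| = |51.1 − 49.5| = 1.6°C, ≤ 5.0°C.

|ΔTm| = 1.6°C; the pair is acceptable.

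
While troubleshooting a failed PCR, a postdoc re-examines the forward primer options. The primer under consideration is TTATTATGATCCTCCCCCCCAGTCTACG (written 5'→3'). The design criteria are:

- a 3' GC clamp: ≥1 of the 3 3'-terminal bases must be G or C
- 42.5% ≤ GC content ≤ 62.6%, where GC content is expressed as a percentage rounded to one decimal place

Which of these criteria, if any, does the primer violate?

Base counts: A=5, T=9, G=3, C=11 (length 28).
GC clamp: 3' end ACG has 2 G/C ✓
GC content: GC 14/28 = 50.0% ✓

Meets all criteria.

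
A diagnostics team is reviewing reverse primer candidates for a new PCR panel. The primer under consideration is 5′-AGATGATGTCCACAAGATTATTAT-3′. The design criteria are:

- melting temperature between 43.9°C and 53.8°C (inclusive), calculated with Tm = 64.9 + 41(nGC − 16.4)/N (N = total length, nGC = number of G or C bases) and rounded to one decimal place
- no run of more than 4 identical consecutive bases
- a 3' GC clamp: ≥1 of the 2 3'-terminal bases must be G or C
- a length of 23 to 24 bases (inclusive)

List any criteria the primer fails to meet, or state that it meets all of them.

Base counts: A=9, T=8, G=4, C=3 (length 24).
Tm: Tm = 64.9 + 41·(7 − 16.4)/24 = 48.8°C ✓
homopolymer run: longest run = 2 ✓
GC clamp: 3' end AT has 0 G/C, need ≥1 ✗
length: length 24 ✓

Fails: GC clamp.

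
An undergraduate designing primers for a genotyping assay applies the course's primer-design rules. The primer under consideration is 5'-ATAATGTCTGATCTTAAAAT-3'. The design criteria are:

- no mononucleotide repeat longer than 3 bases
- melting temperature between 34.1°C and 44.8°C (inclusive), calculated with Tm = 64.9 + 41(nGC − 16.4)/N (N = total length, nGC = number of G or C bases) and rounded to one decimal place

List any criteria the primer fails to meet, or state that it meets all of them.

Fails: homopolymer run.

Base counts: A=8, T=8, G=2, C=2 (length 20).
homopolymer run: longest run = 4, exceeds 3 ✗
Tm: Tm = 64.9 + 41·(4 − 16.4)/20 = 39.5°C ✓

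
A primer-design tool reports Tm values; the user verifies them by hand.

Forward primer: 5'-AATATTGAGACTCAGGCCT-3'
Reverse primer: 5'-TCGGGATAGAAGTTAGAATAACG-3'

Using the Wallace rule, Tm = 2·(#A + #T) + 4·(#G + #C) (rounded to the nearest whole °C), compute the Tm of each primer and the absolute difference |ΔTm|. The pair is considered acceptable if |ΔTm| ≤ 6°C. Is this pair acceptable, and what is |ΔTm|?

|ΔTm| = 10°C; the pair is not acceptable.

Forward: A=6 T=5 G=4 C=4 → Tm = 2·11 + 4·8 = 54°C.
Reverse: A=9 T=5 G=7 C=2 → Tm = 2·14 + 4·9 = 64°C.
|ΔTm| = |54 − 64| = 10°C, > 6°C.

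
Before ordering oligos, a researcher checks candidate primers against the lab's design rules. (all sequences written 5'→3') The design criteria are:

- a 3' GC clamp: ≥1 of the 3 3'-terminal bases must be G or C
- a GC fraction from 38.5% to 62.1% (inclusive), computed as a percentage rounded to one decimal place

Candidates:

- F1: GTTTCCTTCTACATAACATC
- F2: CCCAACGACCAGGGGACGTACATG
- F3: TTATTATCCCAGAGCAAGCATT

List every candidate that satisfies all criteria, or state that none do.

None of the candidates satisfy all criteria.

F1 (20 nt, A=5 T=8 G=1 C=6): 3' end ATC has 1 G/C ✓; GC 7/20 = 35.0%, outside 38.5–62.1% ✗ — fails.
F2 (24 nt, A=7 T=2 G=7 C=8): 3' end ATG has 1 G/C ✓; GC 15/24 = 62.5%, outside 38.5–62.1% ✗ — fails.
F3 (22 nt, A=7 T=7 G=3 C=5): 3' end ATT has 0 G/C, need ≥1 ✗; GC 8/22 = 36.4%, outside 38.5–62.1% ✗ — fails.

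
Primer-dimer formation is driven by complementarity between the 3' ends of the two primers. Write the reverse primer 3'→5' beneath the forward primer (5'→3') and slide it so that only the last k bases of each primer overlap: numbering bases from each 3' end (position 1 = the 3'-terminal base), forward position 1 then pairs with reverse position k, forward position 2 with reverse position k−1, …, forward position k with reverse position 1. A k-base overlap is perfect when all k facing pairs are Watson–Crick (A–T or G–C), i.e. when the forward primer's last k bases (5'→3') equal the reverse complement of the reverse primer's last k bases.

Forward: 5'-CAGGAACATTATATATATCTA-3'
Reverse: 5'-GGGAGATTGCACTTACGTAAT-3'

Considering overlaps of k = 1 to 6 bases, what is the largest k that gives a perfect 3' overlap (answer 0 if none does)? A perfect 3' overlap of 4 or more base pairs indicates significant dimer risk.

Last 6 bases (5'→3') — forward …TATCTA, reverse …CGTAAT.
Reverse complement of the reverse primer's last 6 bases: ATTACG; its first k bases are the reverse complement of the reverse primer's last k bases, so a perfect k-base overlap needs the forward primer's last k bases to equal them.
Comparing (forward last k vs required): k=1: A vs A ✓; k=2: TA vs AT ✗; k=3: CTA vs ATT ✗; k=4: TCTA vs ATTA ✗; k=5: ATCTA vs ATTAC ✗; k=6: TATCTA vs ATTACG ✗.
Only k = 1 is perfect, so the longest perfect 3' overlap is 1.

Longest perfect overlap: 1 complementary base pair; below the dimer-risk threshold (threshold 4).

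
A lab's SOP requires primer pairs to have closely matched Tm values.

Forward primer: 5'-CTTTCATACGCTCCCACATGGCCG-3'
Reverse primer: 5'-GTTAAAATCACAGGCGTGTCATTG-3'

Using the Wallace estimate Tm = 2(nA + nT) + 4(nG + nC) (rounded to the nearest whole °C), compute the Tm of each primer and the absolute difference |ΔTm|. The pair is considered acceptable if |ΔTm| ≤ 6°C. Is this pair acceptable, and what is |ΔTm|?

|ΔTm| = 8°C; the pair is not acceptable.

Forward: A=4 T=6 G=4 C=10 → Tm = 2·10 + 4·14 = 76°C.
Reverse: A=7 T=7 G=6 C=4 → Tm = 2·14 + 4·10 = 68°C.
|ΔTm| = |76 − 68| = 8°C, > 6°C.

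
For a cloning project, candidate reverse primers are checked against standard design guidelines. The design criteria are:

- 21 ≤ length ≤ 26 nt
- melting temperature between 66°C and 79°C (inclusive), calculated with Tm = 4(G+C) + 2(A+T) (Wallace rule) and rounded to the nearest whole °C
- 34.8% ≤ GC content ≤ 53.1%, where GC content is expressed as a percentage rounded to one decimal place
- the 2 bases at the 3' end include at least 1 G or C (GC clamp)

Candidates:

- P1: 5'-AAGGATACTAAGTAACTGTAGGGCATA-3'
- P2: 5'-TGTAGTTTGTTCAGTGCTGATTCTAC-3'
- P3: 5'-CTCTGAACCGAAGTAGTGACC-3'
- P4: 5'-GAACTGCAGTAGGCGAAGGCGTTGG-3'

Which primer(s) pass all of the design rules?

P1 (27 nt, A=11 T=6 G=7 C=3): length 27, outside 21–26 ✗; Tm = 2·17 + 4·10 = 74°C ✓; GC 10/27 = 37.0% ✓; 3' end TA has 0 G/C, need ≥1 ✗ — fails.
P2 (26 nt, A=4 T=12 G=6 C=4): length 26 ✓; Tm = 2·16 + 4·10 = 72°C ✓; GC 10/26 = 38.5% ✓; 3' end AC has 1 G/C ✓ — passes.
P3 (21 nt, A=6 T=4 G=5 C=6): length 21 ✓; Tm = 2·10 + 4·11 = 64°C, outside 66–79°C ✗; GC 11/21 = 52.4% ✓; 3' end CC has 2 G/C ✓ — fails.
P4 (25 nt, A=6 T=4 G=11 C=4): length 25 ✓; Tm = 2·10 + 4·15 = 80°C, outside 66–79°C ✗; GC 15/25 = 60.0%, outside 34.8–53.1% ✗; 3' end GG has 2 G/C ✓ — fails.

P2 only.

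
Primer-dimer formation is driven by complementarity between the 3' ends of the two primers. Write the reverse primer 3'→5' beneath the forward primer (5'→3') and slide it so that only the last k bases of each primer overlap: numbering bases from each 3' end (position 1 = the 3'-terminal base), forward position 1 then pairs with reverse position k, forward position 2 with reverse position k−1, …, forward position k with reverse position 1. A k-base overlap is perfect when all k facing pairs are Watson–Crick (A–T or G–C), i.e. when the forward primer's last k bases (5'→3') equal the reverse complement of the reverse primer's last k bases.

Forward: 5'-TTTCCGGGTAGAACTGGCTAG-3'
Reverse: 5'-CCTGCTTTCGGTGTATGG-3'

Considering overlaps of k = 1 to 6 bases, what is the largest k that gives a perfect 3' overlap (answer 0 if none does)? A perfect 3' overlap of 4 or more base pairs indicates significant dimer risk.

Last 6 bases (5'→3') — forward …GGCTAG, reverse …GTATGG.
Reverse complement of the reverse primer's last 6 bases: CCATAC; its first k bases are the reverse complement of the reverse primer's last k bases, so a perfect k-base overlap needs the forward primer's last k bases to equal them.
Comparing (forward last k vs required): k=1: G vs C ✗; k=2: AG vs CC ✗; k=3: TAG vs CCA ✗; k=4: CTAG vs CCAT ✗; k=5: GCTAG vs CCATA ✗; k=6: GGCTAG vs CCATAC ✗.
No overlap length from 1 to 6 is perfect, so the longest perfect 3' overlap is 0.

Longest perfect overlap: 0 complementary base pairs; below the dimer-risk threshold (threshold 4).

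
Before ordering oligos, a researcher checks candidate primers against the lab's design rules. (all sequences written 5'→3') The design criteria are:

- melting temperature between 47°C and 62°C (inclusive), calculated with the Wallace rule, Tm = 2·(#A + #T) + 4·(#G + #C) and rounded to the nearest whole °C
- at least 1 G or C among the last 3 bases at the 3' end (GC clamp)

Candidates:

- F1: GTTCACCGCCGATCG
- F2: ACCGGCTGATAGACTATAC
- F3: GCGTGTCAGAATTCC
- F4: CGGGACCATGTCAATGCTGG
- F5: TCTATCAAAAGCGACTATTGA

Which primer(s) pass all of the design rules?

F1, F2 and F5.

F1 (15 nt, A=2 T=3 G=4 C=6): Tm = 2·5 + 4·10 = 50°C ✓; 3' end TCG has 2 G/C ✓ — passes.
F2 (19 nt, A=6 T=4 G=4 C=5): Tm = 2·10 + 4·9 = 56°C ✓; 3' end TAC has 1 G/C ✓ — passes.
F3 (15 nt, A=3 T=4 G=4 C=4): Tm = 2·7 + 4·8 = 46°C, outside 47–62°C ✗; 3' end TCC has 2 G/C ✓ — fails.
F4 (20 nt, A=4 T=4 G=7 C=5): Tm = 2·8 + 4·12 = 64°C, outside 47–62°C ✗; 3' end TGG has 2 G/C ✓ — fails.
F5 (21 nt, A=8 T=6 G=3 C=4): Tm = 2·14 + 4·7 = 56°C ✓; 3' end TGA has 1 G/C ✓ — passes.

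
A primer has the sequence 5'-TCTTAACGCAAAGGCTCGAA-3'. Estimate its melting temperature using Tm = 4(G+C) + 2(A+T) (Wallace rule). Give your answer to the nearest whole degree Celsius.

Base counts: A=7, T=4, G=4, C=5 (length 20).
Tm = 2·(7+4) + 4·(4+5) = 2·11 + 4·9 = 22 + 36 = 58°C.

58°C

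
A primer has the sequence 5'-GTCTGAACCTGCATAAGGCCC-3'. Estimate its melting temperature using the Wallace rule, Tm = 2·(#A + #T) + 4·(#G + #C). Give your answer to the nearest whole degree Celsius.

66°C

Base counts: A=5, T=4, G=5, C=7 (length 21).
Tm = 2·(5+4) + 4·(5+7) = 2·9 + 4·12 = 18 + 48 = 66°C.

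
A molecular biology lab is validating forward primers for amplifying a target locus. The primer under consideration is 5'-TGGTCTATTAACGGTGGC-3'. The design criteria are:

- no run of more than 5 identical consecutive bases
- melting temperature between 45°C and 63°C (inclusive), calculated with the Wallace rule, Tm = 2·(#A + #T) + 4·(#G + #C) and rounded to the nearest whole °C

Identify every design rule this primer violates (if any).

Base counts: A=3, T=6, G=6, C=3 (length 18).
homopolymer run: longest run = 2 ✓
Tm: Tm = 2·9 + 4·9 = 54°C ✓

Meets all criteria.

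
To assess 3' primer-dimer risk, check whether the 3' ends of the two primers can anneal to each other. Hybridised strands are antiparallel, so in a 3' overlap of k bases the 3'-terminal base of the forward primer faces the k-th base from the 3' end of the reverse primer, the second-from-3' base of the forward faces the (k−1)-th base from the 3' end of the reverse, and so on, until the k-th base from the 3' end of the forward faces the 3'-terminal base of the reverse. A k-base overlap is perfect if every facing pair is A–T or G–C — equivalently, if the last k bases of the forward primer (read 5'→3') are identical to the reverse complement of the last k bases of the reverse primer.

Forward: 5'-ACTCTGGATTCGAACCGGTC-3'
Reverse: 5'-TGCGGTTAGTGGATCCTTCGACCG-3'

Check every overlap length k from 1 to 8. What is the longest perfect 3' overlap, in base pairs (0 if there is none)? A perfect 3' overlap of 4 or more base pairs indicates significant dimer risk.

Longest perfect overlap: 5 complementary base pairs; significant dimer risk (threshold 4).

Last 8 bases (5'→3') — forward …AACCGGTC, reverse …TTCGACCG.
Reverse complement of the reverse primer's last 8 bases: CGGTCGAA; its first k bases are the reverse complement of the reverse primer's last k bases, so a perfect k-base overlap needs the forward primer's last k bases to equal them.
Comparing (forward last k vs required): k=1: C vs C ✓; k=2: TC vs CG ✗; k=3: GTC vs CGG ✗; k=4: GGTC vs CGGT ✗; k=5: CGGTC vs CGGTC ✓; k=6: CCGGTC vs CGGTCG ✗; k=7: ACCGGTC vs CGGTCGA ✗; k=8: AACCGGTC vs CGGTCGAA ✗.
Perfect overlaps at k = 1, 5; the largest is 5.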